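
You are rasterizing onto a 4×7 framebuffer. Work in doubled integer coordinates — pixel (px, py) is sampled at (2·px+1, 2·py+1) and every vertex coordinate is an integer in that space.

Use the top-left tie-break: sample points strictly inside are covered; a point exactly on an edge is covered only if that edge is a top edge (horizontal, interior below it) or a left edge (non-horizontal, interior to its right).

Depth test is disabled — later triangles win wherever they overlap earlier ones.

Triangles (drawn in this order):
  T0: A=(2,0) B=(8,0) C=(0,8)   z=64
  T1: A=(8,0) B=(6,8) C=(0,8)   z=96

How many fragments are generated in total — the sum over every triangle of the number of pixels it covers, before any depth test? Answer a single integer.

T0:
  2·area = 48
  edge (2, 0)→(8, 0): d=(6,0) top-left  bias=+0
  edge (8, 0)→(0, 8): d=(-8,8) right/bottom  bias=-1
  edge (0, 8)→(2, 0): d=(2,-8) top-left  bias=+0
    (1,0)@(3, 1): e=[6,32,10] → X
    (2,0)@(5, 1): e=[6,16,26] → X
    (3,0)@(7, 1): e=[6,0,42] → .  [on edge]
    (1,1)@(3, 3): e=[18,16,14] → X
    (2,1)@(5, 3): e=[18,0,30] → .  [on edge]
    (0,2)@(1, 5): e=[30,16,2] → X
    (1,2)@(3, 5): e=[30,0,18] → .  [on edge]
    (0,3)@(1, 7): e=[42,0,6] → .  [on edge]
  covered (4 px):
    . X X .
    . X . .
    X . . .
    . . . .
    . . . .
    . . . .
    . . . .
T1:
  2·area = 48
  edge (8, 0)→(6, 8): d=(-2,8) right/bottom  bias=-1
  edge (6, 8)→(0, 8): d=(-6,0) right/bottom  bias=-1
  edge (0, 8)→(8, 0): d=(8,-8) top-left  bias=+0
    (3,0)@(7, 1): e=[6,42,0] → X  [on edge]
    (2,1)@(5, 3): e=[18,30,0] → X  [on edge]
    (1,2)@(3, 5): e=[30,18,0] → X  [on edge]
    (3,2)@(7, 5): e=[-2,18,32] → .
    (0,3)@(1, 7): e=[42,6,0] → X  [on edge]
    (3,3)@(7, 7): e=[-6,6,48] → .
    (0,4)@(1, 9): e=[38,-6,16] → .
    (1,4)@(3, 9): e=[22,-6,32] → .
    (2,4)@(5, 9): e=[6,-6,48] → .
  covered (8 px):
    . . . X
    . . X X
    . X X .
    X X X .
    . . . .
    . . . .
    . . . .

Answer: 12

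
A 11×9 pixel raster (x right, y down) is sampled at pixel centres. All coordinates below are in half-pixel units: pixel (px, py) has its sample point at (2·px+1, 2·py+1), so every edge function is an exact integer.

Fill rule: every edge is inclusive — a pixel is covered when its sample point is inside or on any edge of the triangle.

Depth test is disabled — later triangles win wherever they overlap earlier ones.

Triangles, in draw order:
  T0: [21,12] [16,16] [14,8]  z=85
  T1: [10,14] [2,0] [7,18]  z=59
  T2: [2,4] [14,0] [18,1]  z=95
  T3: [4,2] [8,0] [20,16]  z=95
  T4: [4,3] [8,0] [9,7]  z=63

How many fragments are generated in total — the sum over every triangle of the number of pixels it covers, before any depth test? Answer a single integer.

T0:
  2·area = 48
  edge (21, 12)→(16, 16): d=(-5,4) inclusive
  edge (16, 16)→(14, 8): d=(-2,-8) inclusive
  edge (14, 8)→(21, 12): d=(7,4) inclusive
    (7,4)@(15, 9): e=[39,6,3] → #
    (8,4)@(17, 9): e=[31,22,-5] → ·
    (7,5)@(15, 11): e=[29,2,17] → #
    (8,5)@(17, 11): e=[21,18,9] → #
    (9,5)@(19, 11): e=[13,34,1] → #
    (10,5)@(21, 11): e=[5,50,-7] → ·
    (7,6)@(15, 13): e=[19,-2,31] → ·
    (8,6)@(17, 13): e=[11,14,23] → #
    (10,6)@(21, 13): e=[-5,46,7] → ·
    (8,7)@(17, 15): e=[1,10,37] → #
    (9,7)@(19, 15): e=[-7,26,29] → ·
    (8,8)@(17, 17): e=[-9,6,51] → ·
  covered (7 px):
    · · · · · · · · · · ·
    · · · · · · · · · · ·
    · · · · · · · · · · ·
    · · · · · · · · · · ·
    · · · · · · · # · · ·
    · · · · · · · # # # ·
    · · · · · · · · # # ·
    · · · · · · · · # · ·
    · · · · · · · · · · ·
T1:
  2·area = 74  (B↔C swapped to make it positive)
  edge (10, 14)→(7, 18): d=(-3,4) inclusive
  edge (7, 18)→(2, 0): d=(-5,-18) inclusive
  edge (2, 0)→(10, 14): d=(8,14) inclusive
    (1,1)@(3, 3): e=[61,3,10] → #
    (2,1)@(5, 3): e=[53,39,-18] → ·
    (1,2)@(3, 5): e=[55,-7,26] → ·
    (2,3)@(5, 7): e=[41,19,14] → #
    (3,3)@(7, 7): e=[33,55,-14] → ·
    (2,4)@(5, 9): e=[35,9,30] → #
    (3,4)@(7, 9): e=[27,45,2] → #
    (4,4)@(9, 9): e=[19,81,-26] → ·
    (2,5)@(5, 11): e=[29,-1,46] → ·
    (3,5)@(7, 11): e=[21,35,18] → #
    (4,5)@(9, 11): e=[13,71,-10] → ·
    (3,6)@(7, 13): e=[15,25,34] → #
  covered (10 px):
    · · · · · · · · · · ·
    · # · · · · · · · · ·
    · · · · · · · · · · ·
    · · # · · · · · · · ·
    · · # # · · · · · · ·
    · · · # · · · · · · ·
    · · · # # · · · · · ·
    · · · # # · · · · · ·
    · · · # · · · · · · ·
T2:
  2·area = 28
  edge (2, 4)→(14, 0): d=(12,-4) inclusive
  edge (14, 0)→(18, 1): d=(4,1) inclusive
  edge (18, 1)→(2, 4): d=(-16,3) inclusive
    (5,0)@(11, 1): e=[0,7,21] → #  [on edge]
    (6,0)@(13, 1): e=[8,5,15] → #
    (7,0)@(15, 1): e=[16,3,9] → #
    (8,0)@(17, 1): e=[24,1,3] → #
    (9,0)@(19, 1): e=[32,-1,-3] → ·
    (2,1)@(5, 3): e=[0,21,7] → #  [on edge]
    (3,1)@(7, 3): e=[8,19,1] → #
    (4,1)@(9, 3): e=[16,17,-5] → ·
    (5,1)@(11, 3): e=[24,15,-11] → ·
    (6,1)@(13, 3): e=[32,13,-17] → ·
    (7,1)@(15, 3): e=[40,11,-23] → ·
    (8,1)@(17, 3): e=[48,9,-29] → ·
  covered (6 px):
    · · · · · # # # # · ·
    · · # # · · · · · · ·
    · · · · · · · · · · ·
    · · · · · · · · · · ·
    · · · · · · · · · · ·
    · · · · · · · · · · ·
    · · · · · · · · · · ·
    · · · · · · · · · · ·
    · · · · · · · · · · ·
T3:
  2·area = 88
  edge (4, 2)→(8, 0): d=(4,-2) inclusive
  edge (8, 0)→(20, 16): d=(12,16) inclusive
  edge (20, 16)→(4, 2): d=(-16,-14) inclusive
    (3,0)@(7, 1): e=[2,28,58] → #
    (4,0)@(9, 1): e=[6,-4,86] → ·
    (3,1)@(7, 3): e=[10,52,26] → #
    (4,1)@(9, 3): e=[14,20,54] → #
    (5,1)@(11, 3): e=[18,-12,82] → ·
    (3,2)@(7, 5): e=[18,76,-6] → ·
    (4,2)@(9, 5): e=[22,44,22] → #
    (5,2)@(11, 5): e=[26,12,50] → #
    (6,2)@(13, 5): e=[30,-20,78] → ·
    (4,3)@(9, 7): e=[30,68,-10] → ·
    (5,3)@(11, 7): e=[34,36,18] → #
    (6,3)@(13, 7): e=[38,4,46] → #
  covered (11 px):
    · · · # · · · · · · ·
    · · · # # · · · · · ·
    · · · · # # · · · · ·
    · · · · · # # · · · ·
    · · · · · · # · · · ·
    · · · · · · · # · · ·
    · · · · · · · · # · ·
    · · · · · · · · · # ·
    · · · · · · · · · · ·
T4:
  2·area = 31
  edge (4, 3)→(8, 0): d=(4,-3) inclusive
  edge (8, 0)→(9, 7): d=(1,7) inclusive
  edge (9, 7)→(4, 3): d=(-5,-4) inclusive
    (3,0)@(7, 1): e=[1,8,22] → #
    (4,0)@(9, 1): e=[7,-6,30] → ·
    (2,1)@(5, 3): e=[3,24,4] → #
    (4,1)@(9, 3): e=[15,-4,20] → ·
    (2,2)@(5, 5): e=[11,26,-6] → ·
    (3,2)@(7, 5): e=[17,12,2] → #
    (4,2)@(9, 5): e=[23,-2,10] → ·
    (3,3)@(7, 7): e=[25,14,-8] → ·
    (4,3)@(9, 7): e=[31,0,0] → #  [on edge]
    (5,3)@(11, 7): e=[37,-14,8] → ·
    (4,4)@(9, 9): e=[39,2,-10] → ·
    (9,7)@(19, 15): e=[93,-62,0] → ·  [on edge]
  covered (5 px):
    · · · # · · · · · · ·
    · · # # · · · · · · ·
    · · · # · · · · · · ·
    · · · · # · · · · · ·
    · · · · · · · · · · ·
    · · · · · · · · · · ·
    · · · · · · · · · · ·
    · · · · · · · · · · ·
    · · · · · · · · · · ·

Final: 39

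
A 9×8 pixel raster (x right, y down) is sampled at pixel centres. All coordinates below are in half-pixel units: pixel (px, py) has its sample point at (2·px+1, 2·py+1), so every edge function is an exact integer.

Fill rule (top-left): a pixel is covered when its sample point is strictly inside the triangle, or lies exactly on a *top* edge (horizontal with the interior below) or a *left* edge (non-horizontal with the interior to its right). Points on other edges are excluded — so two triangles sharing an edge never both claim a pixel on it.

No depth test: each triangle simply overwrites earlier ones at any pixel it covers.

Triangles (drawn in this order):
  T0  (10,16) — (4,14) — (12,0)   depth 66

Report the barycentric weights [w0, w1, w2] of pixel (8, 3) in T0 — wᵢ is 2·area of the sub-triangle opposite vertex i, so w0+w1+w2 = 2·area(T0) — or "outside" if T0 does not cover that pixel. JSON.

T0:
  2·area = 100
  edge (10, 16)→(4, 14): d=(-6,-2) top-left  bias=+0
  edge (4, 14)→(12, 0): d=(8,-14) top-left  bias=+0
  edge (12, 0)→(10, 16): d=(-2,16) right/bottom  bias=-1
    (5,1)@(11, 3): e=[80,10,10] → #
    (6,1)@(13, 3): e=[84,38,-22] → ·
    (5,2)@(11, 5): e=[68,26,6] → #
    (6,2)@(13, 5): e=[72,54,-26] → ·
    (4,3)@(9, 7): e=[52,14,34] → #
    (6,3)@(13, 7): e=[60,70,-30] → ·
    (3,4)@(7, 9): e=[36,2,62] → #
    (5,4)@(11, 9): e=[44,58,-2] → ·
    (3,5)@(7, 11): e=[24,18,58] → #
    (5,5)@(11, 11): e=[32,74,-6] → ·
    (0,6)@(1, 13): e=[0,-50,150] → ·  [on edge]
    (2,6)@(5, 13): e=[8,6,86] → #
    (3,7)@(7, 15): e=[0,50,50] → #  [on edge]
  covered (13 px):
    · · · · · · · · ·
    · · · · · # · · ·
    · · · · · # · · ·
    · · · · # # · · ·
    · · · # # · · · ·
    · · · # # · · · ·
    · · # # # · · · ·
    · · · # # · · · ·

Answer: "outside"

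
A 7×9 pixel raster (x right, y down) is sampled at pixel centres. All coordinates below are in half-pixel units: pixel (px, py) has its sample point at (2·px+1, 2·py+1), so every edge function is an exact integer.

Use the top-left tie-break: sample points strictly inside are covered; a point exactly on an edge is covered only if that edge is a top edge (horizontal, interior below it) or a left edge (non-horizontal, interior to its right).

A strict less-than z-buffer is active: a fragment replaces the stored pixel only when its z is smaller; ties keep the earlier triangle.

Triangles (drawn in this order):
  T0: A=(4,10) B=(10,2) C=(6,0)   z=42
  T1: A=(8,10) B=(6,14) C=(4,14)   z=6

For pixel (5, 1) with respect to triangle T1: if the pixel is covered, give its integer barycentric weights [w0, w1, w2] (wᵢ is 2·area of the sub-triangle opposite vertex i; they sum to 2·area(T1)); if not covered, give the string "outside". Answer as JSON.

T0:
  2·area = 44  (B↔C swapped to make it positive)
  edge (4, 10)→(6, 0): d=(2,-10) top-left  bias=+0
  edge (6, 0)→(10, 2): d=(4,2) right/bottom  bias=-1
  edge (10, 2)→(4, 10): d=(-6,8) right/bottom  bias=-1
    (3,0)@(7, 1): e=[12,2,30] → X
    (4,0)@(9, 1): e=[32,-2,14] → .
    (3,1)@(7, 3): e=[16,10,18] → X
    (4,1)@(9, 3): e=[36,6,2] → X
    (5,1)@(11, 3): e=[56,2,-14] → .
    (2,2)@(5, 5): e=[0,22,22] → X  [on edge]
    (4,2)@(9, 5): e=[40,14,-10] → .
    (2,3)@(5, 7): e=[4,30,10] → X
    (3,3)@(7, 7): e=[24,26,-6] → .
    (2,4)@(5, 9): e=[8,38,-2] → .
    (1,7)@(3, 15): e=[0,66,-22] → .  [on edge]
  covered (6 px):
    . . . X . . .
    . . . X X . .
    . . X X . . .
    . . X . . . .
    . . . . . . .
    . . . . . . .
    . . . . . . .
    . . . . . . .
    . . . . . . .
T1:
  2·area = 8
  edge (8, 10)→(6, 14): d=(-2,4) right/bottom  bias=-1
  edge (6, 14)→(4, 14): d=(-2,0) right/bottom  bias=-1
  edge (4, 14)→(8, 10): d=(4,-4) top-left  bias=+0
    (6,2)@(13, 5): e=[-10,18,0] → .  [on edge]
    (5,3)@(11, 7): e=[-6,14,0] → .  [on edge]
    (4,4)@(9, 9): e=[-2,10,0] → .  [on edge]
    (3,5)@(7, 11): e=[2,6,0] → X  [on edge]
    (4,5)@(9, 11): e=[-6,6,8] → .
    (2,6)@(5, 13): e=[6,2,0] → X  [on edge]
    (3,6)@(7, 13): e=[-2,2,8] → .
    (1,7)@(3, 15): e=[10,-2,0] → .  [on edge]
    (2,7)@(5, 15): e=[2,-2,8] → .
    (0,8)@(1, 17): e=[14,-6,0] → .  [on edge]
  covered (2 px):
    . . . . . . .
    . . . . . . .
    . . . . . . .
    . . . . . . .
    . . . . . . .
    . . . X . . .
    . . X . . . .
    . . . . . . .
    . . . . . . .

Answer: "outside"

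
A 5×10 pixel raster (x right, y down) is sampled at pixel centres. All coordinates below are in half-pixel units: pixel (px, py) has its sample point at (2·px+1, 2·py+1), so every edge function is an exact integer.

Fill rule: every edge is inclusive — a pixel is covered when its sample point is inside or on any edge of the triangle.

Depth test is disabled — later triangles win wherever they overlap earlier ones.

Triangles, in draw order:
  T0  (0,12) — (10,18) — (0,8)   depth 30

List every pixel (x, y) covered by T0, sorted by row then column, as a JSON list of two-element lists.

T0:
  2·area = 40  (B↔C swapped to make it positive)
  edge (0, 12)→(0, 8): d=(0,-4) inclusive
  edge (0, 8)→(10, 18): d=(10,10) inclusive
  edge (10, 18)→(0, 12): d=(-10,-6) inclusive
    (0,4)@(1, 9): e=[4,0,36] → #  [on edge]
    (1,4)@(3, 9): e=[12,-20,48] → ·
    (0,5)@(1, 11): e=[4,20,16] → #
    (1,5)@(3, 11): e=[12,0,28] → #  [on edge]
    (2,5)@(5, 11): e=[20,-20,40] → ·
    (0,6)@(1, 13): e=[4,40,-4] → ·
    (1,6)@(3, 13): e=[12,20,8] → #
    (2,6)@(5, 13): e=[20,0,20] → #  [on edge]
    (3,6)@(7, 13): e=[28,-20,32] → ·
    (1,7)@(3, 15): e=[12,40,-12] → ·
    (2,7)@(5, 15): e=[20,20,0] → #  [on edge]
    (3,7)@(7, 15): e=[28,0,12] → #  [on edge]
    (4,8)@(9, 17): e=[36,0,4] → #  [on edge]
  covered (8 px):
    · · · · ·
    · · · · ·
    · · · · ·
    · · · · ·
    # · · · ·
    # # · · ·
    · # # · ·
    · · # # ·
    · · · · #
    · · · · ·

Result: [[0,4],[0,5],[1,5],[1,6],[2,6],[2,7],[3,7],[4,8]]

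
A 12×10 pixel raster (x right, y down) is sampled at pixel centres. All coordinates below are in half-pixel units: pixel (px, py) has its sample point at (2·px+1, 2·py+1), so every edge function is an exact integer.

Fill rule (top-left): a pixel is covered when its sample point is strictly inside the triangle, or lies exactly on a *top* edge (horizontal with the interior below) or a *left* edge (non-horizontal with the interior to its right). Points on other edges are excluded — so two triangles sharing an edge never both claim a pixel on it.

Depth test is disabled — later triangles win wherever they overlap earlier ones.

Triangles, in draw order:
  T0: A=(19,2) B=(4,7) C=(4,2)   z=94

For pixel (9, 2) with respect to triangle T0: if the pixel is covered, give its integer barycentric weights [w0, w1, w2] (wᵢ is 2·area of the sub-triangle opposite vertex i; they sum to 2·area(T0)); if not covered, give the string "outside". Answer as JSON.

T0:
  2·area = 75
  edge (19, 2)→(4, 7): d=(-15,5) right/bottom  bias=-1
  edge (4, 7)→(4, 2): d=(0,-5) top-left  bias=+0
  edge (4, 2)→(19, 2): d=(15,0) top-left  bias=+0
    (2,1)@(5, 3): e=[55,5,15] → █
    (3,1)@(7, 3): e=[45,15,15] → █
    (4,1)@(9, 3): e=[35,25,15] → █
    (5,1)@(11, 3): e=[25,35,15] → █
    (6,1)@(13, 3): e=[15,45,15] → █
    (7,1)@(15, 3): e=[5,55,15] → █
    (8,1)@(17, 3): e=[-5,65,15] → ·
    (2,2)@(5, 5): e=[25,5,45] → █
    (5,2)@(11, 5): e=[-5,35,45] → ·
    (6,2)@(13, 5): e=[-15,45,45] → ·
    (7,2)@(15, 5): e=[-25,55,45] → ·
    (2,3)@(5, 7): e=[-5,5,75] → ·
  covered (9 px):
    · · · · · · · · · · · ·
    · · █ █ █ █ █ █ · · · ·
    · · █ █ █ · · · · · · ·
    · · · · · · · · · · · ·
    · · · · · · · · · · · ·
    · · · · · · · · · · · ·
    · · · · · · · · · · · ·
    · · · · · · · · · · · ·
    · · · · · · · · · · · ·
    · · · · · · · · · · · ·

Final: "outside"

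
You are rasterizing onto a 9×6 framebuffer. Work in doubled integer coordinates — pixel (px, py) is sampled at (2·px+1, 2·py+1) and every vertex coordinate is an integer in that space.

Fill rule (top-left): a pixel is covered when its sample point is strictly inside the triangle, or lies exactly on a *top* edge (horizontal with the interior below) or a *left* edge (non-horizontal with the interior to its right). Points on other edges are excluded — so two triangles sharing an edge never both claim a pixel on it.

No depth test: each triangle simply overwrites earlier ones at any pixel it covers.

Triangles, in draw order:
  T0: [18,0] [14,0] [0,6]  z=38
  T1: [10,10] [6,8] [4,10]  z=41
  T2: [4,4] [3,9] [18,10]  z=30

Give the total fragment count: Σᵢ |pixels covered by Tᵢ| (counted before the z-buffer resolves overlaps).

T0:
  2·area = 24  (B↔C swapped to make it positive)
  edge (18, 0)→(0, 6): d=(-18,6) right/bottom  bias=-1
  edge (0, 6)→(14, 0): d=(14,-6) top-left  bias=+0
  edge (14, 0)→(18, 0): d=(4,0) top-left  bias=+0
    (6,0)@(13, 1): e=[12,8,4] → X
    (7,0)@(15, 1): e=[0,20,4] → .  [on edge]
    (3,1)@(7, 3): e=[12,0,12] → X  [on edge]
    (4,1)@(9, 3): e=[0,12,12] → .  [on edge]
    (6,1)@(13, 3): e=[-24,36,12] → .
    (1,2)@(3, 5): e=[0,4,20] → .  [on edge]
    (3,2)@(7, 5): e=[-24,28,20] → .
  covered (2 px):
    . . . . . . X . .
    . . . X . . . . .
    . . . . . . . . .
    . . . . . . . . .
    . . . . . . . . .
    . . . . . . . . .
T1:
  2·area = 12  (B↔C swapped to make it positive)
  edge (10, 10)→(4, 10): d=(-6,0) right/bottom  bias=-1
  edge (4, 10)→(6, 8): d=(2,-2) top-left  bias=+0
  edge (6, 8)→(10, 10): d=(4,2) right/bottom  bias=-1
    (6,0)@(13, 1): e=[54,0,-42] → .  [on edge]
    (5,1)@(11, 3): e=[42,0,-30] → .  [on edge]
    (4,2)@(9, 5): e=[30,0,-18] → .  [on edge]
    (3,3)@(7, 7): e=[18,0,-6] → .  [on edge]
    (2,4)@(5, 9): e=[6,0,6] → X  [on edge]
    (3,4)@(7, 9): e=[6,4,2] → X
    (4,4)@(9, 9): e=[6,8,-2] → .
    (1,5)@(3, 11): e=[-6,0,18] → .  [on edge]
    (2,5)@(5, 11): e=[-6,4,14] → .
    (3,5)@(7, 11): e=[-6,8,10] → .
  covered (2 px):
    . . . . . . . . .
    . . . . . . . . .
    . . . . . . . . .
    . . . . . . . . .
    . . X X . . . . .
    . . . . . . . . .
T2:
  2·area = 76  (B↔C swapped to make it positive)
  edge (4, 4)→(18, 10): d=(14,6) right/bottom  bias=-1
  edge (18, 10)→(3, 9): d=(-15,-1) top-left  bias=+0
  edge (3, 9)→(4, 4): d=(1,-5) top-left  bias=+0
    (2,2)@(5, 5): e=[8,62,6] → X
    (3,2)@(7, 5): e=[-4,64,16] → .
    (2,3)@(5, 7): e=[36,32,8] → X
    (3,3)@(7, 7): e=[24,34,18] → X
    (4,3)@(9, 7): e=[12,36,28] → X
    (5,3)@(11, 7): e=[0,38,38] → .  [on edge]
    (1,4)@(3, 9): e=[76,0,0] → X  [on edge]
    (5,4)@(11, 9): e=[28,8,40] → X
    (6,4)@(13, 9): e=[16,10,50] → X
    (7,4)@(15, 9): e=[4,12,60] → X
    (8,4)@(17, 9): e=[-8,14,70] → .
    (1,5)@(3, 11): e=[104,-30,2] → .
  covered (11 px):
    . . . . . . . . .
    . . . . . . . . .
    . . X . . . . . .
    . . X X X . . . .
    . X X X X X X X .
    . . . . . . . . .

Result: 15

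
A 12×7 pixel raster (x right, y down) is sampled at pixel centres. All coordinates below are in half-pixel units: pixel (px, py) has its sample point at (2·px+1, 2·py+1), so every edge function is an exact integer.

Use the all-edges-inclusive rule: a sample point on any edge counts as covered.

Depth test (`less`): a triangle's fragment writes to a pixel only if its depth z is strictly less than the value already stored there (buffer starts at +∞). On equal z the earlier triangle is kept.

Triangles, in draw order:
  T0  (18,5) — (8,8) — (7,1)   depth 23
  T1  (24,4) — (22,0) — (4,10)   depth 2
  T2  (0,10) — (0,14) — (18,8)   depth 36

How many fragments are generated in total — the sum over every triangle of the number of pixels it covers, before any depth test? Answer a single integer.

T0:
  2·area = 73
  edge (18, 5)→(8, 8): d=(-10,3) inclusive
  edge (8, 8)→(7, 1): d=(-1,-7) inclusive
  edge (7, 1)→(18, 5): d=(11,4) inclusive
    (3,0)@(7, 1): e=[73,0,0] → #  [on edge]
    (4,0)@(9, 1): e=[67,14,-8] → ·
    (3,1)@(7, 3): e=[53,-2,22] → ·
    (4,1)@(9, 3): e=[47,12,14] → #
    (5,1)@(11, 3): e=[41,26,6] → #
    (6,1)@(13, 3): e=[35,40,-2] → ·
    (4,2)@(9, 5): e=[27,10,36] → #
    (6,2)@(13, 5): e=[15,38,20] → #
    (7,2)@(15, 5): e=[9,52,12] → #
    (8,2)@(17, 5): e=[3,66,4] → #
    (9,2)@(19, 5): e=[-3,80,-4] → ·
    (4,3)@(9, 7): e=[7,8,58] → #
  covered (10 px):
    · · · # · · · · · · · ·
    · · · · # # · · · · · ·
    · · · · # # # # # · · ·
    · · · · # # · · · · · ·
    · · · · · · · · · · · ·
    · · · · · · · · · · · ·
    · · · · · · · · · · · ·
T1:
  2·area = 92  (B↔C swapped to make it positive)
  edge (24, 4)→(4, 10): d=(-20,6) inclusive
  edge (4, 10)→(22, 0): d=(18,-10) inclusive
  edge (22, 0)→(24, 4): d=(2,4) inclusive
    (10,0)@(21, 1): e=[78,8,6] → #
    (11,0)@(23, 1): e=[66,28,-2] → ·
    (8,1)@(17, 3): e=[62,4,26] → #
    (9,1)@(19, 3): e=[50,24,18] → #
    (11,1)@(23, 3): e=[26,64,2] → #
    (6,2)@(13, 5): e=[46,0,46] → #  [on edge]
    (7,2)@(15, 5): e=[34,20,38] → #
    (10,2)@(21, 5): e=[-2,80,14] → ·
    (11,2)@(23, 5): e=[-14,100,6] → ·
    (5,3)@(11, 7): e=[18,16,58] → #
    (7,3)@(15, 7): e=[-6,56,42] → ·
    (8,3)@(17, 7): e=[-18,76,34] → ·
  covered (12 px):
    · · · · · · · · · · # ·
    · · · · · · · · # # # #
    · · · · · · # # # # · ·
    · · · · · # # · · · · ·
    · · · # · · · · · · · ·
    · · · · · · · · · · · ·
    · · · · · · · · · · · ·
T2:
  2·area = 72  (B↔C swapped to make it positive)
  edge (0, 10)→(18, 8): d=(18,-2) inclusive
  edge (18, 8)→(0, 14): d=(-18,6) inclusive
  edge (0, 14)→(0, 10): d=(0,-4) inclusive
    (10,3)@(21, 7): e=[-12,0,84] → ·  [on edge]
    (4,4)@(9, 9): e=[0,36,36] → #  [on edge]
    (5,4)@(11, 9): e=[4,24,44] → #
    (6,4)@(13, 9): e=[8,12,52] → #
    (7,4)@(15, 9): e=[12,0,60] → #  [on edge]
    (8,4)@(17, 9): e=[16,-12,68] → ·
    (0,5)@(1, 11): e=[20,48,4] → #
    (1,5)@(3, 11): e=[24,36,12] → #
    (2,5)@(5, 11): e=[28,24,20] → #
    (3,5)@(7, 11): e=[32,12,28] → #
    (4,5)@(9, 11): e=[36,0,36] → #  [on edge]
    (5,5)@(11, 11): e=[40,-12,44] → ·
    (1,6)@(3, 13): e=[60,0,12] → #  [on edge]
  covered (11 px):
    · · · · · · · · · · · ·
    · · · · · · · · · · · ·
    · · · · · · · · · · · ·
    · · · · · · · · · · · ·
    · · · · # # # # · · · ·
    # # # # # · · · · · · ·
    # # · · · · · · · · · ·

Result: 33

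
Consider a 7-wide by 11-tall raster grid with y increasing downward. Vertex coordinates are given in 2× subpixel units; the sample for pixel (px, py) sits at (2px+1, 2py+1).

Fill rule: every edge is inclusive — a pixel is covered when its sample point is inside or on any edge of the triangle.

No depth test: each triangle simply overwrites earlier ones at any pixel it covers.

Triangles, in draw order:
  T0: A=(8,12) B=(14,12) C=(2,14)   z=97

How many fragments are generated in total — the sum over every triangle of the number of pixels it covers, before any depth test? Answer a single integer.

T0:
  2·area = 12
  edge (8, 12)→(14, 12): d=(6,0) inclusive
  edge (14, 12)→(2, 14): d=(-12,2) inclusive
  edge (2, 14)→(8, 12): d=(6,-2) inclusive
    (5,5)@(11, 11): e=[-6,18,0] → .  [on edge]
    (2,6)@(5, 13): e=[6,6,0] → X  [on edge]
    (3,6)@(7, 13): e=[6,2,4] → X
    (4,6)@(9, 13): e=[6,-2,8] → .
    (2,7)@(5, 15): e=[18,-18,12] → .
    (3,7)@(7, 15): e=[18,-22,16] → .
  covered (2 px):
    . . . . . . .
    . . . . . . .
    . . . . . . .
    . . . . . . .
    . . . . . . .
    . . . . . . .
    . . X X . . .
    . . . . . . .
    . . . . . . .
    . . . . . . .
    . . . . . . .

Result: 2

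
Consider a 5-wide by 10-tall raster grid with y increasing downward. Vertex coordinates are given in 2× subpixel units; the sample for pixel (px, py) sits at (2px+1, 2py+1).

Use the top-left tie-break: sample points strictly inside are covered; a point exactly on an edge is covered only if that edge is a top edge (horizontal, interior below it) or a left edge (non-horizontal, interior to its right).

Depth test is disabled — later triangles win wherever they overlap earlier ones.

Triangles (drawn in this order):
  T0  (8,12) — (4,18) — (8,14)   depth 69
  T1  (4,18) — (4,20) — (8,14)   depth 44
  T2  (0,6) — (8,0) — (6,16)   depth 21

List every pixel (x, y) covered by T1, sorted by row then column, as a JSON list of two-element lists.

T0:
  2·area = 8  (B↔C swapped to make it positive)
  edge (8, 12)→(8, 14): d=(0,2) right/bottom  bias=-1
  edge (8, 14)→(4, 18): d=(-4,4) right/bottom  bias=-1
  edge (4, 18)→(8, 12): d=(4,-6) top-left  bias=+0
    (4,6)@(9, 13): e=[-2,0,10] → ·  [on edge]
    (3,7)@(7, 15): e=[2,0,6] → ·  [on edge]
    (2,8)@(5, 17): e=[6,0,2] → ·  [on edge]
    (1,9)@(3, 19): e=[10,0,-2] → ·  [on edge]
  covered (0 px):
    · · · · ·
    · · · · ·
    · · · · ·
    · · · · ·
    · · · · ·
    · · · · ·
    · · · · ·
    · · · · ·
    · · · · ·
    · · · · ·
T1:
  2·area = 8  (B↔C swapped to make it positive)
  edge (4, 18)→(8, 14): d=(4,-4) top-left  bias=+0
  edge (8, 14)→(4, 20): d=(-4,6) right/bottom  bias=-1
  edge (4, 20)→(4, 18): d=(0,-2) top-left  bias=+0
    (4,6)@(9, 13): e=[0,-2,10] → ·  [on edge]
    (3,7)@(7, 15): e=[0,2,6] → █  [on edge]
    (4,7)@(9, 15): e=[8,-10,10] → ·
    (2,8)@(5, 17): e=[0,6,2] → █  [on edge]
    (3,8)@(7, 17): e=[8,-6,6] → ·
    (1,9)@(3, 19): e=[0,10,-2] → ·  [on edge]
    (2,9)@(5, 19): e=[8,-2,2] → ·
  covered (2 px):
    · · · · ·
    · · · · ·
    · · · · ·
    · · · · ·
    · · · · ·
    · · · · ·
    · · · · ·
    · · · █ ·
    · · █ · ·
    · · · · ·
T2:
  2·area = 116
  edge (0, 6)→(8, 0): d=(8,-6) top-left  bias=+0
  edge (8, 0)→(6, 16): d=(-2,16) right/bottom  bias=-1
  edge (6, 16)→(0, 6): d=(-6,-10) top-left  bias=+0
    (3,0)@(7, 1): e=[2,14,100] → █
    (4,0)@(9, 1): e=[14,-18,120] → ·
    (2,1)@(5, 3): e=[6,42,68] → █
    (4,1)@(9, 3): e=[30,-22,108] → ·
    (1,2)@(3, 5): e=[10,70,36] → █
    (4,2)@(9, 5): e=[46,-26,96] → ·
    (0,3)@(1, 7): e=[14,98,4] → █
    (4,3)@(9, 7): e=[62,-30,84] → ·
    (0,4)@(1, 9): e=[30,94,-8] → ·
    (1,4)@(3, 9): e=[42,62,12] → █
    (3,4)@(7, 9): e=[66,-2,52] → ·
    (1,5)@(3, 11): e=[58,58,0] → █  [on edge]
  covered (15 px):
    · · · █ ·
    · · █ █ ·
    · █ █ █ ·
    █ █ █ █ ·
    · █ █ · ·
    · █ █ · ·
    · · █ · ·
    · · · · ·
    · · · · ·
    · · · · ·

Result: [[3,7],[2,8]]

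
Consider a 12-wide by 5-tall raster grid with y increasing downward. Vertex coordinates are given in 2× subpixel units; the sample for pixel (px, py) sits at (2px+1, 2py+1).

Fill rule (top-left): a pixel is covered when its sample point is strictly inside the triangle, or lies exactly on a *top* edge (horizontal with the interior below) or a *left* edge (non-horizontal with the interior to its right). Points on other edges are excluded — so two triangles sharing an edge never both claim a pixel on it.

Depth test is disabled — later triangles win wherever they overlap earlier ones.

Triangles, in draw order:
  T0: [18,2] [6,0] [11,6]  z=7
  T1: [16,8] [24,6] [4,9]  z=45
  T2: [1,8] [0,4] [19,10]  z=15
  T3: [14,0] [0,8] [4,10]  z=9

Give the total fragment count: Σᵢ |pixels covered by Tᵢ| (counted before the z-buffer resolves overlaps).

T0:
  2·area = 62  (B↔C swapped to make it positive)
  edge (18, 2)→(11, 6): d=(-7,4) right/bottom  bias=-1
  edge (11, 6)→(6, 0): d=(-5,-6) top-left  bias=+0
  edge (6, 0)→(18, 2): d=(12,2) right/bottom  bias=-1
    (3,0)@(7, 1): e=[51,1,10] → █
    (4,0)@(9, 1): e=[43,13,6] → █
    (5,0)@(11, 1): e=[35,25,2] → █
    (6,0)@(13, 1): e=[27,37,-2] → ·
    (3,1)@(7, 3): e=[37,-9,34] → ·
    (4,1)@(9, 3): e=[29,3,30] → █
    (6,1)@(13, 3): e=[13,27,22] → █
    (7,1)@(15, 3): e=[5,39,18] → █
    (8,1)@(17, 3): e=[-3,51,14] → ·
    (4,2)@(9, 5): e=[15,-7,54] → ·
    (5,2)@(11, 5): e=[7,5,50] → █
    (6,2)@(13, 5): e=[-1,17,46] → ·
  covered (8 px):
    · · · █ █ █ · · · · · ·
    · · · · █ █ █ █ · · · ·
    · · · · · █ · · · · · ·
    · · · · · · · · · · · ·
    · · · · · · · · · · · ·
T1:
  2·area = 16  (B↔C swapped to make it positive)
  edge (16, 8)→(4, 9): d=(-12,1) right/bottom  bias=-1
  edge (4, 9)→(24, 6): d=(20,-3) top-left  bias=+0
  edge (24, 6)→(16, 8): d=(-8,2) right/bottom  bias=-1
    (9,3)@(19, 7): e=[9,5,2] → █
    (10,3)@(21, 7): e=[7,11,-2] → ·
    (9,4)@(19, 9): e=[-15,45,-14] → ·
  covered (1 px):
    · · · · · · · · · · · ·
    · · · · · · · · · · · ·
    · · · · · · · · · · · ·
    · · · · · · · · · █ · ·
    · · · · · · · · · · · ·
T2:
  2·area = 70
  edge (1, 8)→(0, 4): d=(-1,-4) top-left  bias=+0
  edge (0, 4)→(19, 10): d=(19,6) right/bottom  bias=-1
  edge (19, 10)→(1, 8): d=(-18,-2) top-left  bias=+0
    (0,2)@(1, 5): e=[3,13,54] → █
    (1,2)@(3, 5): e=[11,1,58] → █
    (2,2)@(5, 5): e=[19,-11,62] → ·
    (0,3)@(1, 7): e=[1,51,18] → █
    (2,3)@(5, 7): e=[17,27,26] → █
    (3,3)@(7, 7): e=[25,15,30] → █
    (4,3)@(9, 7): e=[33,3,34] → █
    (5,3)@(11, 7): e=[41,-9,38] → ·
    (0,4)@(1, 9): e=[-1,89,-18] → ·
    (1,4)@(3, 9): e=[7,77,-14] → ·
    (2,4)@(5, 9): e=[15,65,-10] → ·
    (3,4)@(7, 9): e=[23,53,-6] → ·
  covered (10 px):
    · · · · · · · · · · · ·
    · · · · · · · · · · · ·
    █ █ · · · · · · · · · ·
    █ █ █ █ █ · · · · · · ·
    · · · · · █ █ █ · · · ·
T3:
  2·area = 60  (B↔C swapped to make it positive)
  edge (14, 0)→(4, 10): d=(-10,10) right/bottom  bias=-1
  edge (4, 10)→(0, 8): d=(-4,-2) top-left  bias=+0
  edge (0, 8)→(14, 0): d=(14,-8) top-left  bias=+0
    (6,0)@(13, 1): e=[0,54,6] → ·  [on edge]
    (4,1)@(9, 3): e=[20,38,2] → █
    (5,1)@(11, 3): e=[0,42,18] → ·  [on edge]
    (3,2)@(7, 5): e=[20,26,14] → █
    (4,2)@(9, 5): e=[0,30,30] → ·  [on edge]
    (1,3)@(3, 7): e=[40,10,10] → █
    (2,3)@(5, 7): e=[20,14,26] → █
    (3,3)@(7, 7): e=[0,18,42] → ·  [on edge]
    (1,4)@(3, 9): e=[20,2,38] → █
    (2,4)@(5, 9): e=[0,6,54] → ·  [on edge]
  covered (5 px):
    · · · · · · · · · · · ·
    · · · · █ · · · · · · ·
    · · · █ · · · · · · · ·
    · █ █ · · · · · · · · ·
    · █ · · · · · · · · · ·

Final: 24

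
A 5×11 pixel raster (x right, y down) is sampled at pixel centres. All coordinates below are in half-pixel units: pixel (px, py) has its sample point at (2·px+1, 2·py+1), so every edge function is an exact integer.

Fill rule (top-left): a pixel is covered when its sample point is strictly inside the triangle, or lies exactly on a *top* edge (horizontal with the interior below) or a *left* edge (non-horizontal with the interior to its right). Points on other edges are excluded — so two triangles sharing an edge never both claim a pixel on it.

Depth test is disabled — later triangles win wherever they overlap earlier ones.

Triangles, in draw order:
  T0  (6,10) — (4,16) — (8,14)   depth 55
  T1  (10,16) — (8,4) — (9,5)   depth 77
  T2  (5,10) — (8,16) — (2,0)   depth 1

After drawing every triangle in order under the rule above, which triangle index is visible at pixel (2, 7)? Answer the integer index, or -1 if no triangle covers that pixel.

T0:
  2·area = 20  (B↔C swapped to make it positive)
  edge (6, 10)→(8, 14): d=(2,4) right/bottom  bias=-1
  edge (8, 14)→(4, 16): d=(-4,2) right/bottom  bias=-1
  edge (4, 16)→(6, 10): d=(2,-6) top-left  bias=+0
    (4,0)@(9, 1): e=[-30,50,0] → ·  [on edge]
    (3,3)@(7, 7): e=[-10,30,0] → ·  [on edge]
    (2,6)@(5, 13): e=[10,10,0] → #  [on edge]
    (3,6)@(7, 13): e=[2,6,12] → #
    (4,6)@(9, 13): e=[-6,2,24] → ·
    (2,7)@(5, 15): e=[14,2,4] → #
    (3,7)@(7, 15): e=[6,-2,16] → ·
    (2,8)@(5, 17): e=[18,-6,8] → ·
    (1,9)@(3, 19): e=[30,-10,0] → ·  [on edge]
  covered (3 px):
    · · · · ·
    · · · · ·
    · · · · ·
    · · · · ·
    · · · · ·
    · · · · ·
    · · # # ·
    · · # · ·
    · · · · ·
    · · · · ·
    · · · · ·
T1:
  2·area = 10
  edge (10, 16)→(8, 4): d=(-2,-12) top-left  bias=+0
  edge (8, 4)→(9, 5): d=(1,1) right/bottom  bias=-1
  edge (9, 5)→(10, 16): d=(1,11) right/bottom  bias=-1
    (2,0)@(5, 1): e=[-30,0,40] → ·  [on edge]
    (3,1)@(7, 3): e=[-10,0,20] → ·  [on edge]
    (4,2)@(9, 5): e=[10,0,0] → ·  [on edge]
    (4,3)@(9, 7): e=[6,2,2] → #
    (4,4)@(9, 9): e=[2,4,4] → #
    (4,5)@(9, 11): e=[-2,6,6] → ·
  covered (2 px):
    · · · · ·
    · · · · ·
    · · · · ·
    · · · · #
    · · · · #
    · · · · ·
    · · · · ·
    · · · · ·
    · · · · ·
    · · · · ·
    · · · · ·
T2:
  2·area = 12  (B↔C swapped to make it positive)
  edge (5, 10)→(2, 0): d=(-3,-10) top-left  bias=+0
  edge (2, 0)→(8, 16): d=(6,16) right/bottom  bias=-1
  edge (8, 16)→(5, 10): d=(-3,-6) top-left  bias=+0
    (1,1)@(3, 3): e=[1,2,9] → #
    (2,1)@(5, 3): e=[21,-30,21] → ·
    (1,2)@(3, 5): e=[-5,14,3] → ·
    (2,4)@(5, 9): e=[3,6,3] → #
    (3,4)@(7, 9): e=[23,-26,15] → ·
    (2,5)@(5, 11): e=[-3,18,-3] → ·
  covered (2 px):
    · · · · ·
    · # · · ·
    · · · · ·
    · · · · ·
    · · # · ·
    · · · · ·
    · · · · ·
    · · · · ·
    · · · · ·
    · · · · ·
    · · · · ·

Z-buffer (winner per pixel, '.' = empty):
  . . . . .
  . 2 . . .
  . . . . .
  . . . . 1
  . . 2 . 1
  . . . . .
  . . 0 0 .
  . . 0 . .
  . . . . .
  . . . . .
  . . . . .

Final: 0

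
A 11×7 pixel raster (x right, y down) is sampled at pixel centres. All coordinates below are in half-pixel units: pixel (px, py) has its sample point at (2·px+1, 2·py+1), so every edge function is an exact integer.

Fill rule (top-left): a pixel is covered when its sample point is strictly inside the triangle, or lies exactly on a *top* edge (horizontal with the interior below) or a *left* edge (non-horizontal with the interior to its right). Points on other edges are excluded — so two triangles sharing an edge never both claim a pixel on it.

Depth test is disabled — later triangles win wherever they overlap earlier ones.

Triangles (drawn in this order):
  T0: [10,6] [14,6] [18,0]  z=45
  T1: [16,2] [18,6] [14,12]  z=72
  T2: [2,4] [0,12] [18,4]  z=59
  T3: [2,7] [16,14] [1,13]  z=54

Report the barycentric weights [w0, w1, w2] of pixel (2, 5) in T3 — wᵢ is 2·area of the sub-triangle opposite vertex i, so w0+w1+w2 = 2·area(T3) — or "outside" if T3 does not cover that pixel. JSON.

T0:
  2·area = 24  (B↔C swapped to make it positive)
  edge (10, 6)→(18, 0): d=(8,-6) top-left  bias=+0
  edge (18, 0)→(14, 6): d=(-4,6) right/bottom  bias=-1
  edge (14, 6)→(10, 6): d=(-4,0) right/bottom  bias=-1
    (8,0)@(17, 1): e=[2,2,20] → X
    (9,0)@(19, 1): e=[14,-10,20] → .
    (7,1)@(15, 3): e=[6,6,12] → X
    (8,1)@(17, 3): e=[18,-6,12] → .
    (6,2)@(13, 5): e=[10,10,4] → X
    (7,2)@(15, 5): e=[22,-2,4] → .
    (6,3)@(13, 7): e=[26,2,-4] → .
  covered (3 px):
    . . . . . . . . X . .
    . . . . . . . X . . .
    . . . . . . X . . . .
    . . . . . . . . . . .
    . . . . . . . . . . .
    . . . . . . . . . . .
    . . . . . . . . . . .
T1:
  2·area = 28
  edge (16, 2)→(18, 6): d=(2,4) right/bottom  bias=-1
  edge (18, 6)→(14, 12): d=(-4,6) right/bottom  bias=-1
  edge (14, 12)→(16, 2): d=(2,-10) top-left  bias=+0
    (8,2)@(17, 5): e=[2,10,16] → X
    (9,2)@(19, 5): e=[-6,-2,36] → .
    (7,3)@(15, 7): e=[14,14,0] → X  [on edge]
    (9,3)@(19, 7): e=[-2,-10,40] → .
    (7,4)@(15, 9): e=[18,6,4] → X
    (8,4)@(17, 9): e=[10,-6,24] → .
    (7,5)@(15, 11): e=[22,-2,8] → .
  covered (4 px):
    . . . . . . . . . . .
    . . . . . . . . . . .
    . . . . . . . . X . .
    . . . . . . . X X . .
    . . . . . . . X . . .
    . . . . . . . . . . .
    . . . . . . . . . . .
T2:
  2·area = 128  (B↔C swapped to make it positive)
  edge (2, 4)→(18, 4): d=(16,0) top-left  bias=+0
  edge (18, 4)→(0, 12): d=(-18,8) right/bottom  bias=-1
  edge (0, 12)→(2, 4): d=(2,-8) top-left  bias=+0
    (1,2)@(3, 5): e=[16,102,10] → X
    (2,2)@(5, 5): e=[16,86,26] → X
    (3,2)@(7, 5): e=[16,70,42] → X
    (4,2)@(9, 5): e=[16,54,58] → X
    (5,2)@(11, 5): e=[16,38,74] → X
    (6,2)@(13, 5): e=[16,22,90] → X
    (7,2)@(15, 5): e=[16,6,106] → X
    (8,2)@(17, 5): e=[16,-10,122] → .
    (1,3)@(3, 7): e=[48,66,14] → X
    (6,3)@(13, 7): e=[48,-14,94] → .
    (7,3)@(15, 7): e=[48,-30,110] → .
    (0,4)@(1, 9): e=[80,46,2] → X
  covered (16 px):
    . . . . . . . . . . .
    . . . . . . . . . . .
    . X X X X X X X . . .
    . X X X X X . . . . .
    X X X . . . . . . . .
    X . . . . . . . . . .
    . . . . . . . . . . .
T3:
  2·area = 91
  edge (2, 7)→(16, 14): d=(14,7) right/bottom  bias=-1
  edge (16, 14)→(1, 13): d=(-15,-1) top-left  bias=+0
  edge (1, 13)→(2, 7): d=(1,-6) top-left  bias=+0
    (1,0)@(3, 1): e=[-91,182,0] → .  [on edge]
    (1,4)@(3, 9): e=[21,62,8] → X
    (2,4)@(5, 9): e=[7,64,20] → X
    (3,4)@(7, 9): e=[-7,66,32] → .
    (1,5)@(3, 11): e=[49,32,10] → X
    (3,5)@(7, 11): e=[21,36,34] → X
    (4,5)@(9, 11): e=[7,38,46] → X
    (5,5)@(11, 11): e=[-7,40,58] → .
    (0,6)@(1, 13): e=[91,0,0] → X  [on edge]
    (5,6)@(11, 13): e=[21,10,60] → X
    (6,6)@(13, 13): e=[7,12,72] → X
    (7,6)@(15, 13): e=[-7,14,84] → .
  covered (13 px):
    . . . . . . . . . . .
    . . . . . . . . . . .
    . . . . . . . . . . .
    . . . . . . . . . . .
    . X X . . . . . . . .
    . X X X X . . . . . .
    X X X X X X X . . . .

Result: [34,22,35]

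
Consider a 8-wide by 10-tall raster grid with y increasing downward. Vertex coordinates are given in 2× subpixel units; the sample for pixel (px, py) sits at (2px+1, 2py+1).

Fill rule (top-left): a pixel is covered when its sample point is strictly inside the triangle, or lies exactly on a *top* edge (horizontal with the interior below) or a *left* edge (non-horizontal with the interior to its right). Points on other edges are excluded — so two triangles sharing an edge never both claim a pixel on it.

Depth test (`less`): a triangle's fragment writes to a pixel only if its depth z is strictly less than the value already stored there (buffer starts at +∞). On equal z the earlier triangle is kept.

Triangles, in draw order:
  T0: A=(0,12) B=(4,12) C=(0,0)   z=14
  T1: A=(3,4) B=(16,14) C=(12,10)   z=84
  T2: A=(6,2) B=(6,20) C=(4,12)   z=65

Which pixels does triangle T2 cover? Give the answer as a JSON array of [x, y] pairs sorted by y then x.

T0:
  2·area = 48  (B↔C swapped to make it positive)
  edge (0, 12)→(0, 0): d=(0,-12) top-left  bias=+0
  edge (0, 0)→(4, 12): d=(4,12) right/bottom  bias=-1
  edge (4, 12)→(0, 12): d=(-4,0) right/bottom  bias=-1
    (0,1)@(1, 3): e=[12,0,36] → ·  [on edge]
    (0,2)@(1, 5): e=[12,8,28] → █
    (1,2)@(3, 5): e=[36,-16,28] → ·
    (0,3)@(1, 7): e=[12,16,20] → █
    (1,3)@(3, 7): e=[36,-8,20] → ·
    (0,4)@(1, 9): e=[12,24,12] → █
    (1,4)@(3, 9): e=[36,0,12] → ·  [on edge]
    (0,5)@(1, 11): e=[12,32,4] → █
    (1,5)@(3, 11): e=[36,8,4] → █
    (2,5)@(5, 11): e=[60,-16,4] → ·
    (0,6)@(1, 13): e=[12,40,-4] → ·
    (1,6)@(3, 13): e=[36,16,-4] → ·
    (2,7)@(5, 15): e=[60,0,-12] → ·  [on edge]
  covered (5 px):
    · · · · · · · ·
    · · · · · · · ·
    █ · · · · · · ·
    █ · · · · · · ·
    █ · · · · · · ·
    █ █ · · · · · ·
    · · · · · · · ·
    · · · · · · · ·
    · · · · · · · ·
    · · · · · · · ·
T1:
  2·area = 12  (B↔C swapped to make it positive)
  edge (3, 4)→(12, 10): d=(9,6) right/bottom  bias=-1
  edge (12, 10)→(16, 14): d=(4,4) right/bottom  bias=-1
  edge (16, 14)→(3, 4): d=(-13,-10) top-left  bias=+0
    (1,0)@(3, 1): e=[-27,0,39] → ·  [on edge]
    (2,1)@(5, 3): e=[-21,0,33] → ·  [on edge]
    (3,2)@(7, 5): e=[-15,0,27] → ·  [on edge]
    (3,3)@(7, 7): e=[3,8,1] → █
    (4,3)@(9, 7): e=[-9,0,21] → ·  [on edge]
    (3,4)@(7, 9): e=[21,16,-25] → ·
    (5,4)@(11, 9): e=[-3,0,15] → ·  [on edge]
    (6,5)@(13, 11): e=[3,0,9] → ·  [on edge]
    (7,6)@(15, 13): e=[9,0,3] → ·  [on edge]
  covered (1 px):
    · · · · · · · ·
    · · · · · · · ·
    · · · · · · · ·
    · · · █ · · · ·
    · · · · · · · ·
    · · · · · · · ·
    · · · · · · · ·
    · · · · · · · ·
    · · · · · · · ·
    · · · · · · · ·
T2:
  2·area = 36
  edge (6, 2)→(6, 20): d=(0,18) right/bottom  bias=-1
  edge (6, 20)→(4, 12): d=(-2,-8) top-left  bias=+0
  edge (4, 12)→(6, 2): d=(2,-10) top-left  bias=+0
    (2,3)@(5, 7): e=[18,18,0] → █  [on edge]
    (3,3)@(7, 7): e=[-18,34,20] → ·
    (2,4)@(5, 9): e=[18,14,4] → █
    (3,4)@(7, 9): e=[-18,30,24] → ·
    (2,5)@(5, 11): e=[18,10,8] → █
    (3,5)@(7, 11): e=[-18,26,28] → ·
    (2,6)@(5, 13): e=[18,6,12] → █
    (3,6)@(7, 13): e=[-18,22,32] → ·
    (2,7)@(5, 15): e=[18,2,16] → █
    (3,7)@(7, 15): e=[-18,18,36] → ·
    (1,8)@(3, 17): e=[54,-18,0] → ·  [on edge]
    (2,8)@(5, 17): e=[18,-2,20] → ·
  covered (5 px):
    · · · · · · · ·
    · · · · · · · ·
    · · · · · · · ·
    · · █ · · · · ·
    · · █ · · · · ·
    · · █ · · · · ·
    · · █ · · · · ·
    · · █ · · · · ·
    · · · · · · · ·
    · · · · · · · ·

Final: [[2,3],[2,4],[2,5],[2,6],[2,7]]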